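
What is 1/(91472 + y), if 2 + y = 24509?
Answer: 1/115979 ≈ 8.6222e-6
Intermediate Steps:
y = 24507 (y = -2 + 24509 = 24507)
1/(91472 + y) = 1/(91472 + 24507) = 1/115979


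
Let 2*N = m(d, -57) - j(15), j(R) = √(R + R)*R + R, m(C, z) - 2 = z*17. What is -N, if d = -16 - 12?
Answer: 491 + 15*√30/2 ≈ 532.08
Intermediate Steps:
d = -28
m(C, z) = 2 + 17*z (m(C, z) = 2 + z*17 = 2 + 17*z)
j(R) = R + √2*R^(3/2) (j(R) = √(2*R)*R + R = (√2*√R)*R + R = √2*R^(3/2) + R = R + √2*R^(3/2))
N = -491 - 15*√30/2 (N = ((2 + 17*(-57)) - (15 + √2*15^(3/2)))/2 = ((2 - 969) - (15 + √2*(15*√15)))/2 = (-967 - (15 + 15*√30))/2 = (-967 + (-15 - 15*√30))/2 = (-982 - 15*√30)/2 = -491 - 15*√30/2 ≈ -532.08)
-N = -(-491 - 15*√30/2) = 491 + 15*√30/2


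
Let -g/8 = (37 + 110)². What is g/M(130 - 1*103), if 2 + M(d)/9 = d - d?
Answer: 9604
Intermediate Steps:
g = -172872 (g = -8*(37 + 110)² = -8*147² = -8*21609 = -172872)
M(d) = -18 (M(d) = -18 + 9*(d - d) = -18 + 9*0 = -18 + 0 = -18)
g/M(130 - 1*103) = -172872/(-18) = -172872*(-1/18) = 9604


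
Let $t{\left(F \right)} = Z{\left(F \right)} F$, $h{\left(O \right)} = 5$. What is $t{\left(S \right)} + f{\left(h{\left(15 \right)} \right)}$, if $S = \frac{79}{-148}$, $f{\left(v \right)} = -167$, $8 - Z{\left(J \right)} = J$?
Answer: $- \frac{3757745}{21904} \approx -171.56$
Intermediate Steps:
$Z{\left(J \right)} = 8 - J$
$S = - \frac{79}{148}$ ($S = 79 \left(- \frac{1}{148}\right) = - \frac{79}{148} \approx -0.53378$)
$t{\left(F \right)} = F \left(8 - F\right)$ ($t{\left(F \right)} = \left(8 - F\right) F = F \left(8 - F\right)$)
$t{\left(S \right)} + f{\left(h{\left(15 \right)} \right)} = - \frac{79 \left(8 - - \frac{79}{148}\right)}{148} - 167 = - \frac{79 \left(8 + \frac{79}{148}\right)}{148} - 167 = \left(- \frac{79}{148}\right) \frac{1263}{148} - 167 = - \frac{99777}{21904} - 167 = - \frac{3757745}{21904}$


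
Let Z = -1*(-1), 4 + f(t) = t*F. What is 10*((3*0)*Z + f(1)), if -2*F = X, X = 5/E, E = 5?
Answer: -45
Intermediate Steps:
X = 1 (X = 5/5 = 5*(⅕) = 1)
F = -½ (F = -½*1 = -½ ≈ -0.50000)
f(t) = -4 - t/2 (f(t) = -4 + t*(-½) = -4 - t/2)
Z = 1
10*((3*0)*Z + f(1)) = 10*((3*0)*1 + (-4 - ½*1)) = 10*(0*1 + (-4 - ½)) = 10*(0 - 9/2) = 10*(-9/2) = -45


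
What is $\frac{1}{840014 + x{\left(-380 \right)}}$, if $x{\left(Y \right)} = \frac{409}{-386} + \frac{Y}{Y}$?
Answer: $\frac{386}{324245381} \approx 1.1905 \cdot 10^{-6}$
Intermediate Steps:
$x{\left(Y \right)} = - \frac{23}{386}$ ($x{\left(Y \right)} = 409 \left(- \frac{1}{386}\right) + 1 = - \frac{409}{386} + 1 = - \frac{23}{386}$)
$\frac{1}{840014 + x{\left(-380 \right)}} = \frac{1}{840014 - \frac{23}{386}} = \frac{1}{\frac{324245381}{386}} = \frac{386}{324245381}$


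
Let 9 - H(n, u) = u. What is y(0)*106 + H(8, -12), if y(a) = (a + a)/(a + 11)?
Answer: 21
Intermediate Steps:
H(n, u) = 9 - u
y(a) = 2*a/(11 + a) (y(a) = (2*a)/(11 + a) = 2*a/(11 + a))
y(0)*106 + H(8, -12) = (2*0/(11 + 0))*106 + (9 - 1*(-12)) = (2*0/11)*106 + (9 + 12) = (2*0*(1/11))*106 + 21 = 0*106 + 21 = 0 + 21 = 21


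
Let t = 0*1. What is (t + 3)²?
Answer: 9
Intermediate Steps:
t = 0
(t + 3)² = (0 + 3)² = 3² = 9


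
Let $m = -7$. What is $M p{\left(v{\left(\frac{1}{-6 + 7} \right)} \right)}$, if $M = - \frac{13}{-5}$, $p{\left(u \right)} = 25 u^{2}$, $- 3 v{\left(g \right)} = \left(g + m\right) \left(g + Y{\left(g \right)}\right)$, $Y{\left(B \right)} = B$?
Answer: $1040$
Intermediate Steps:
$v{\left(g \right)} = - \frac{2 g \left(-7 + g\right)}{3}$ ($v{\left(g \right)} = - \frac{\left(g - 7\right) \left(g + g\right)}{3} = - \frac{\left(-7 + g\right) 2 g}{3} = - \frac{2 g \left(-7 + g\right)}{3}$)
$M = \frac{13}{5}$ ($M = \left(-13\right) \left(- \frac{1}{5}\right) = \frac{13}{5} \approx 2.6$)
$M p{\left(v{\left(\frac{1}{-6 + 7} \right)} \right)} = \frac{13 \cdot 25 \left(\frac{2 \left(7 - \frac{1}{-6 + 7}\right)}{3 \left(-6 + 7\right)}\right)^{2}}{5} = \frac{13 \cdot 25 \left(\frac{2 \left(7 - 1^{-1}\right)}{3 \cdot 1}\right)^{2}}{5} = \frac{13 \cdot 25 \left(\frac{2}{3} \cdot 1 \left(7 - 1\right)\right)^{2}}{5} = \frac{13 \cdot 25 \left(\frac{2}{3} \cdot 1 \cdot 6\right)^{2}}{5} = \frac{13 \cdot 25 \cdot 4^{2}}{5} = \frac{13 \cdot 25 \cdot 16}{5} = \frac{13}{5} \cdot 400 = 1040$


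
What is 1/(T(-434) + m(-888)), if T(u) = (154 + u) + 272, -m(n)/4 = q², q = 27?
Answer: -1/2924 ≈ -0.00034200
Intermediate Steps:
m(n) = -2916 (m(n) = -4*27² = -4*729 = -2916)
T(u) = 426 + u
1/(T(-434) + m(-888)) = 1/((426 - 434) - 2916) = 1/(-8 - 2916) = 1/(-2924) = -1/2924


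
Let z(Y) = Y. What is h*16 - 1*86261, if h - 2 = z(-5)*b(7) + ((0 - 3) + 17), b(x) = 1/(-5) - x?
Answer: -85429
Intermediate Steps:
b(x) = -1/5 - x
h = 52 (h = 2 + (-5*(-1/5 - 1*7) + ((0 - 3) + 17)) = 2 + (-5*(-1/5 - 7) + (-3 + 17)) = 2 + (-5*(-36/5) + 14) = 2 + (36 + 14) = 2 + 50 = 52)
h*16 - 1*86261 = 52*16 - 1*86261 = 832 - 86261 = -85429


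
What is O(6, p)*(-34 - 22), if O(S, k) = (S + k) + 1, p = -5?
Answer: -112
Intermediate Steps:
O(S, k) = 1 + S + k
O(6, p)*(-34 - 22) = (1 + 6 - 5)*(-34 - 22) = 2*(-56) = -112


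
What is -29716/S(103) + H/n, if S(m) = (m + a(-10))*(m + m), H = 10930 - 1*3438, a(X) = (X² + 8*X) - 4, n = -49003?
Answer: -48230354/35331163 ≈ -1.3651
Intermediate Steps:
a(X) = -4 + X² + 8*X
H = 7492 (H = 10930 - 3438 = 7492)
S(m) = 2*m*(16 + m) (S(m) = (m + (-4 + (-10)² + 8*(-10)))*(m + m) = (m + (-4 + 100 - 80))*(2*m) = (m + 16)*(2*m) = (16 + m)*(2*m) = 2*m*(16 + m))
-29716/S(103) + H/n = -29716*1/(206*(16 + 103)) + 7492/(-49003) = -29716/(2*103*119) + 7492*(-1/49003) = -29716/24514 - 7492/49003 = -29716*1/24514 - 7492/49003 = -874/721 - 7492/49003 = -48230354/35331163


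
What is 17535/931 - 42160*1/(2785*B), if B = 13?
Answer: 17017249/963053 ≈ 17.670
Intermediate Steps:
17535/931 - 42160*1/(2785*B) = 17535/931 - 42160/(13*2785) = 17535*(1/931) - 42160/36205 = 2505/133 - 42160*1/36205 = 2505/133 - 8432/7241 = 17017249/963053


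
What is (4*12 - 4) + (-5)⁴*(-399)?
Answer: -249331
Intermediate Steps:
(4*12 - 4) + (-5)⁴*(-399) = (48 - 4) + 625*(-399) = 44 - 249375 = -249331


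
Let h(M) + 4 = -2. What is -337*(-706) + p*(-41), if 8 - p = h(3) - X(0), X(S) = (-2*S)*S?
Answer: 237348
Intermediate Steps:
X(S) = -2*S²
h(M) = -6 (h(M) = -4 - 2 = -6)
p = 14 (p = 8 - (-6 - (-2)*0²) = 8 - (-6 - (-2)*0) = 8 - (-6 - 1*0) = 8 - (-6 + 0) = 8 - 1*(-6) = 8 + 6 = 14)
-337*(-706) + p*(-41) = -337*(-706) + 14*(-41) = 237922 - 574 = 237348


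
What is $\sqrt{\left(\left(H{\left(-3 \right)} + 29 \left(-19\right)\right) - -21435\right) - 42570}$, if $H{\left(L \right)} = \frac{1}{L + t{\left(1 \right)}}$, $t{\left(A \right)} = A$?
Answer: $\frac{i \sqrt{86746}}{2} \approx 147.26 i$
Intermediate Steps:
$H{\left(L \right)} = \frac{1}{1 + L}$ ($H{\left(L \right)} = \frac{1}{L + 1} = \frac{1}{1 + L}$)
$\sqrt{\left(\left(H{\left(-3 \right)} + 29 \left(-19\right)\right) - -21435\right) - 42570} = \sqrt{\left(\left(\frac{1}{1 - 3} + 29 \left(-19\right)\right) - -21435\right) - 42570} = \sqrt{\left(\left(\frac{1}{-2} - 551\right) + 21435\right) - 42570} = \sqrt{\left(\left(- \frac{1}{2} - 551\right) + 21435\right) - 42570} = \sqrt{\left(- \frac{1103}{2} + 21435\right) - 42570} = \sqrt{\frac{41767}{2} - 42570} = \sqrt{- \frac{43373}{2}} = \frac{i \sqrt{86746}}{2}$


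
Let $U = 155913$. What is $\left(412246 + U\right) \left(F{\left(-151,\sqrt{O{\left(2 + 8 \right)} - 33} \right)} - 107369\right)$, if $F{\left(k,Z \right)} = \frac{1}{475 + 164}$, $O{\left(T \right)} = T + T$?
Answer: $- \frac{38980701517610}{639} \approx -6.1003 \cdot 10^{10}$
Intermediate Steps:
$O{\left(T \right)} = 2 T$
$F{\left(k,Z \right)} = \frac{1}{639}$
$\left(412246 + U\right) \left(F{\left(-151,\sqrt{O{\left(2 + 8 \right)} - 33} \right)} - 107369\right) = \left(412246 + 155913\right) \left(\frac{1}{639} - 107369\right) = 568159 \left(- \frac{68608790}{639}\right) = - \frac{38980701517610}{639}$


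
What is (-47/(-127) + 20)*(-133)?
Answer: -344071/127 ≈ -2709.2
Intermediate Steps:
(-47/(-127) + 20)*(-133) = (-47*(-1/127) + 20)*(-133) = (47/127 + 20)*(-133) = (2587/127)*(-133) = -344071/127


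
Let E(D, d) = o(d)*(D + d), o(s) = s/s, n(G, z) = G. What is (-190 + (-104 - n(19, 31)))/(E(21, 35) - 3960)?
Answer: 313/3904 ≈ 0.080174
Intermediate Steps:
o(s) = 1
E(D, d) = D + d (E(D, d) = 1*(D + d) = D + d)
(-190 + (-104 - n(19, 31)))/(E(21, 35) - 3960) = (-190 + (-104 - 1*19))/((21 + 35) - 3960) = (-190 + (-104 - 19))/(56 - 3960) = (-190 - 123)/(-3904) = -313*(-1/3904) = 313/3904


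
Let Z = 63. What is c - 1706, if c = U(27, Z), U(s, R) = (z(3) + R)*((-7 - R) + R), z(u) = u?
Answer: -2168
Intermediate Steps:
U(s, R) = -21 - 7*R (U(s, R) = (3 + R)*((-7 - R) + R) = (3 + R)*(-7) = -21 - 7*R)
c = -462 (c = -21 - 7*63 = -21 - 441 = -462)
c - 1706 = -462 - 1706 = -2168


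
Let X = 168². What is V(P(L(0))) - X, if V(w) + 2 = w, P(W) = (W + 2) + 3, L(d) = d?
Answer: -28221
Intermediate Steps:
P(W) = 5 + W (P(W) = (2 + W) + 3 = 5 + W)
X = 28224
V(w) = -2 + w
V(P(L(0))) - X = (-2 + (5 + 0)) - 1*28224 = (-2 + 5) - 28224 = 3 - 28224 = -28221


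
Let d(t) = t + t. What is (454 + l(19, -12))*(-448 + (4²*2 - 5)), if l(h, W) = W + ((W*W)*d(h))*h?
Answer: -43956610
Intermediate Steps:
d(t) = 2*t
l(h, W) = W + 2*W²*h² (l(h, W) = W + ((W*W)*(2*h))*h = W + (W²*(2*h))*h = W + (2*h*W²)*h = W + 2*W²*h²)
(454 + l(19, -12))*(-448 + (4²*2 - 5)) = (454 - 12*(1 + 2*(-12)*19²))*(-448 + (4²*2 - 5)) = (454 - 12*(1 + 2*(-12)*361))*(-448 + (16*2 - 5)) = (454 - 12*(1 - 8664))*(-448 + (32 - 5)) = (454 - 12*(-8663))*(-448 + 27) = (454 + 103956)*(-421) = 104410*(-421) = -43956610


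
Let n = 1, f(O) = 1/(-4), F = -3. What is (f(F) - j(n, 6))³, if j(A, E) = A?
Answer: -125/64 ≈ -1.9531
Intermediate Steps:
f(O) = -¼
(f(F) - j(n, 6))³ = (-¼ - 1*1)³ = (-¼ - 1)³ = (-5/4)³ = -125/64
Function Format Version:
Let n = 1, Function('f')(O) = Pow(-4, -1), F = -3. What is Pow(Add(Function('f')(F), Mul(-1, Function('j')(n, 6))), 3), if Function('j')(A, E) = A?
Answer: Rational(-125, 64) ≈ -1.9531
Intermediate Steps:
Function('f')(O) = Rational(-1, 4)
Pow(Add(Function('f')(F), Mul(-1, Function('j')(n, 6))), 3) = Pow(Add(Rational(-1, 4), Mul(-1, 1)), 3) = Pow(Add(Rational(-1, 4), -1), 3) = Pow(Rational(-5, 4), 3) = Rational(-125, 64)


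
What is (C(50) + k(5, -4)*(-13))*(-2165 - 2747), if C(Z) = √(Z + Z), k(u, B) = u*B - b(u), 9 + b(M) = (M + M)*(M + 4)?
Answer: -6498576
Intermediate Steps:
b(M) = -9 + 2*M*(4 + M) (b(M) = -9 + (M + M)*(M + 4) = -9 + (2*M)*(4 + M) = -9 + 2*M*(4 + M))
k(u, B) = 9 - 8*u - 2*u² + B*u (k(u, B) = u*B - (-9 + 2*u² + 8*u) = B*u + (9 - 8*u - 2*u²) = 9 - 8*u - 2*u² + B*u)
C(Z) = √2*√Z (C(Z) = √(2*Z) = √2*√Z)
(C(50) + k(5, -4)*(-13))*(-2165 - 2747) = (√2*√50 + (9 - 8*5 - 2*5² - 4*5)*(-13))*(-2165 - 2747) = (√2*(5*√2) + (9 - 40 - 2*25 - 20)*(-13))*(-4912) = (10 + (9 - 40 - 50 - 20)*(-13))*(-4912) = (10 - 101*(-13))*(-4912) = (10 + 1313)*(-4912) = 1323*(-4912) = -6498576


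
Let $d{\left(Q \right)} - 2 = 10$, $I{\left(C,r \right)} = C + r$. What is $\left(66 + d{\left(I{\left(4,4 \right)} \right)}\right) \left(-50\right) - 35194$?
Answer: $-39094$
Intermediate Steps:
$d{\left(Q \right)} = 12$ ($d{\left(Q \right)} = 2 + 10 = 12$)
$\left(66 + d{\left(I{\left(4,4 \right)} \right)}\right) \left(-50\right) - 35194 = \left(66 + 12\right) \left(-50\right) - 35194 = 78 \left(-50\right) - 35194 = -3900 - 35194 = -39094$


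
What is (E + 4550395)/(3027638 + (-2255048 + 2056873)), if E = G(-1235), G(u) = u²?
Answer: 6075620/2829463 ≈ 2.1473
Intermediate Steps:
E = 1525225 (E = (-1235)² = 1525225)
(E + 4550395)/(3027638 + (-2255048 + 2056873)) = (1525225 + 4550395)/(3027638 + (-2255048 + 2056873)) = 6075620/(3027638 - 198175) = 6075620/2829463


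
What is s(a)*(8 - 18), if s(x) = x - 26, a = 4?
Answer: 220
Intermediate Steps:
s(x) = -26 + x
s(a)*(8 - 18) = (-26 + 4)*(8 - 18) = -22*(-10) = 220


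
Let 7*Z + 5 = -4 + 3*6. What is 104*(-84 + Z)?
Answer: -60216/7 ≈ -8602.3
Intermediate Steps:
Z = 9/7 (Z = -5/7 + (-4 + 3*6)/7 = -5/7 + (-4 + 18)/7 = -5/7 + (⅐)*14 = -5/7 + 2 = 9/7 ≈ 1.2857)
104*(-84 + Z) = 104*(-84 + 9/7) = 104*(-579/7) = -60216/7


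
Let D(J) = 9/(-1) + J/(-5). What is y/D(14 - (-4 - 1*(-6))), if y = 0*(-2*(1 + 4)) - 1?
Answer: 5/57 ≈ 0.087719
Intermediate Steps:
D(J) = -9 - J/5 (D(J) = 9*(-1) + J*(-⅕) = -9 - J/5)
y = -1 (y = 0*(-2*5) - 1 = 0*(-10) - 1 = 0 - 1 = -1)
y/D(14 - (-4 - 1*(-6))) = -1/(-9 - (14 - (-4 - 1*(-6)))/5) = -1/(-9 - (14 - (-4 + 6))/5) = -1/(-9 - (14 - 1*2)/5) = -1/(-9 - (14 - 2)/5) = -1/(-9 - ⅕*12) = -1/(-9 - 12/5) = -1/(-57/5) = -1*(-5/57) = 5/57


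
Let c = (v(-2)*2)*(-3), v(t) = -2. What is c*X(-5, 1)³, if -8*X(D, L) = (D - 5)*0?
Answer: 0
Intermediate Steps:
X(D, L) = 0 (X(D, L) = -(D - 5)*0/8 = -(-5 + D)*0/8 = -⅛*0 = 0)
c = 12 (c = -2*2*(-3) = -4*(-3) = 12)
c*X(-5, 1)³ = 12*0³ = 12*0 = 0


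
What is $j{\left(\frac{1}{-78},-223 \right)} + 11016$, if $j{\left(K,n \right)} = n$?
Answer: $10793$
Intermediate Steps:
$j{\left(\frac{1}{-78},-223 \right)} + 11016 = -223 + 11016 = 10793$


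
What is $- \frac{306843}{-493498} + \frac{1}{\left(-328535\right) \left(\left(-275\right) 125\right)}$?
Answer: $\frac{3465297860040373}{5573265686656250} \approx 0.62177$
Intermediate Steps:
$- \frac{306843}{-493498} + \frac{1}{\left(-328535\right) \left(\left(-275\right) 125\right)} = \left(-306843\right) \left(- \frac{1}{493498}\right) - \frac{1}{328535 \left(-34375\right)} = \frac{306843}{493498} - - \frac{1}{11293390625} = \frac{306843}{493498} + \frac{1}{11293390625} = \frac{3465297860040373}{5573265686656250}$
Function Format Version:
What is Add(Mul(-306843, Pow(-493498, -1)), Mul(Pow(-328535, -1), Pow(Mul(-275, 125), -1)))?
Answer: Rational(3465297860040373, 5573265686656250) ≈ 0.62177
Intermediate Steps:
Add(Mul(-306843, Pow(-493498, -1)), Mul(Pow(-328535, -1), Pow(Mul(-275, 125), -1))) = Add(Mul(-306843, Rational(-1, 493498)), Mul(Rational(-1, 328535), Pow(-34375, -1))) = Add(Rational(306843, 493498), Mul(Rational(-1, 328535), Rational(-1, 34375))) = Add(Rational(306843, 493498), Rational(1, 11293390625)) = Rational(3465297860040373, 5573265686656250)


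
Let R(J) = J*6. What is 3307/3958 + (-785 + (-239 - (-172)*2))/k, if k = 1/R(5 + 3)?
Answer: -129185813/3958 ≈ -32639.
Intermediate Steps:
R(J) = 6*J
k = 1/48 (k = 1/(6*(5 + 3)) = 1/(6*8) = 1/48 ≈ 0.020833)
3307/3958 + (-785 + (-239 - (-172)*2))/k = 3307/3958 + (-785 + (-239 - (-172)*2))/(1/48) = 3307*(1/3958) + (-785 + (-239 - 1*(-344)))*48 = 3307/3958 + (-785 + (-239 + 344))*48 = 3307/3958 + (-785 + 105)*48 = 3307/3958 - 680*48 = 3307/3958 - 32640 = -129185813/3958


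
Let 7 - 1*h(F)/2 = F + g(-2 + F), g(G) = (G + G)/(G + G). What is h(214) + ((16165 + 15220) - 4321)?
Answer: 26648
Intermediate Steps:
g(G) = 1 (g(G) = (2*G)/((2*G)) = (2*G)*(1/(2*G)) = 1)
h(F) = 12 - 2*F (h(F) = 14 - 2*(F + 1) = 14 - 2*(1 + F) = 14 + (-2 - 2*F) = 12 - 2*F)
h(214) + ((16165 + 15220) - 4321) = (12 - 2*214) + ((16165 + 15220) - 4321) = (12 - 428) + (31385 - 4321) = -416 + 27064 = 26648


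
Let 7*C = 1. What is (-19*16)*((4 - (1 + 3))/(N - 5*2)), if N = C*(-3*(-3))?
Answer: 0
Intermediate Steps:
C = 1/7 (C = (1/7)*1 = 1/7 ≈ 0.14286)
N = 9/7 (N = (-3*(-3))/7 = (1/7)*9 = 9/7 ≈ 1.2857)
(-19*16)*((4 - (1 + 3))/(N - 5*2)) = (-19*16)*((4 - (1 + 3))/(9/7 - 5*2)) = -304*(4 - 1*4)/(9/7 - 10) = -304*(4 - 4)/(-61/7) = -0*(-7)/61 = -304*0 = 0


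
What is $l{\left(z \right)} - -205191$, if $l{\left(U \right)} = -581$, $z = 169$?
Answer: $204610$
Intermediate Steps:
$l{\left(z \right)} - -205191 = -581 - -205191 = -581 + 205191 = 204610$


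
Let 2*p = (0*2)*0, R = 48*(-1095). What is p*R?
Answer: 0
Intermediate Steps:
R = -52560
p = 0 (p = ((0*2)*0)/2 = (0*0)/2 = (½)*0 = 0)
p*R = 0*(-52560) = 0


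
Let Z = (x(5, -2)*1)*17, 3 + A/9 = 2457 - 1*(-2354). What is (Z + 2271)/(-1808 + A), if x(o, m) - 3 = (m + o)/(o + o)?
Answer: 23271/414640 ≈ 0.056123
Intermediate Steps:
A = 43272 (A = -27 + 9*(2457 - 1*(-2354)) = -27 + 9*(2457 + 2354) = -27 + 9*4811 = -27 + 43299 = 43272)
x(o, m) = 3 + (m + o)/(2*o) (x(o, m) = 3 + (m + o)/(o + o) = 3 + (m + o)/((2*o)) = 3 + (m + o)*(1/(2*o)) = 3 + (m + o)/(2*o))
Z = 561/10 (Z = (((1/2)*(-2 + 7*5)/5)*1)*17 = (((1/2)*(1/5)*(-2 + 35))*1)*17 = (((1/2)*(1/5)*33)*1)*17 = ((33/10)*1)*17 = (33/10)*17 = 561/10 ≈ 56.100)
(Z + 2271)/(-1808 + A) = (561/10 + 2271)/(-1808 + 43272) = (23271/10)/41464 = (23271/10)*(1/41464) = 23271/414640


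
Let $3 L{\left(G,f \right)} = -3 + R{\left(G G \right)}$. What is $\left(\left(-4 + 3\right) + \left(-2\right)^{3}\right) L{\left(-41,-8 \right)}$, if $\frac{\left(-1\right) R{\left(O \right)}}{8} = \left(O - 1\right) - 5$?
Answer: $40209$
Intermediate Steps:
$R{\left(O \right)} = 48 - 8 O$ ($R{\left(O \right)} = - 8 \left(\left(O - 1\right) - 5\right) = - 8 \left(\left(-1 + O\right) - 5\right) = - 8 \left(-6 + O\right) = 48 - 8 O$)
$L{\left(G,f \right)} = 15 - \frac{8 G^{2}}{3}$ ($L{\left(G,f \right)} = \frac{-3 - \left(-48 + 8 G G\right)}{3} = \frac{-3 - \left(-48 + 8 G^{2}\right)}{3} = \frac{45 - 8 G^{2}}{3} = 15 - \frac{8 G^{2}}{3}$)
$\left(\left(-4 + 3\right) + \left(-2\right)^{3}\right) L{\left(-41,-8 \right)} = \left(\left(-4 + 3\right) + \left(-2\right)^{3}\right) \left(15 - \frac{8 \left(-41\right)^{2}}{3}\right) = \left(-1 - 8\right) \left(15 - \frac{13448}{3}\right) = - 9 \left(15 - \frac{13448}{3}\right) = \left(-9\right) \left(- \frac{13403}{3}\right) = 40209$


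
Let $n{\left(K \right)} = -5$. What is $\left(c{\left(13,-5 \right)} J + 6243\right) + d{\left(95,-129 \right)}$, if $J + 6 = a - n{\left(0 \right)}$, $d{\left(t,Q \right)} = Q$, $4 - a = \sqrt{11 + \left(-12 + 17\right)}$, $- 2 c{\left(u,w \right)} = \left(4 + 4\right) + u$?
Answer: $\frac{12249}{2} \approx 6124.5$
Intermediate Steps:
$c{\left(u,w \right)} = -4 - \frac{u}{2}$ ($c{\left(u,w \right)} = - \frac{\left(4 + 4\right) + u}{2} = - \frac{8 + u}{2} = -4 - \frac{u}{2}$)
$a = 0$ ($a = 4 - \sqrt{11 + \left(-12 + 17\right)} = 4 - \sqrt{11 + 5} = 4 - \sqrt{16} = 4 - 4 = 0$)
$J = -1$ ($J = -6 + \left(0 - -5\right) = -6 + \left(0 + 5\right) = -6 + 5 = -1$)
$\left(c{\left(13,-5 \right)} J + 6243\right) + d{\left(95,-129 \right)} = \left(\left(-4 - \frac{13}{2}\right) \left(-1\right) + 6243\right) - 129 = \left(\left(- \frac{21}{2}\right) \left(-1\right) + 6243\right) - 129 = \left(\frac{21}{2} + 6243\right) - 129 = \frac{12507}{2} - 129 = \frac{12249}{2}$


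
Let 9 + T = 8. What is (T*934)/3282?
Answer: -467/1641 ≈ -0.28458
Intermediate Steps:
T = -1 (T = -9 + 8 = -1)
(T*934)/3282 = -1*934/3282 = -934*1/3282 = -467/1641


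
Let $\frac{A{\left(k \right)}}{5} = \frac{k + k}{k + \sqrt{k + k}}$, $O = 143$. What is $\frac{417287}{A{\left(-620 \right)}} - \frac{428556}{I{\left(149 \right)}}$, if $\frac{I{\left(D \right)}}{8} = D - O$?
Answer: $\frac{656009}{20} - \frac{417287 i \sqrt{310}}{3100} \approx 32800.0 - 2370.0 i$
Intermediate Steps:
$A{\left(k \right)} = \frac{10 k}{k + \sqrt{2} \sqrt{k}}$ ($A{\left(k \right)} = 5 \frac{k + k}{k + \sqrt{k + k}} = 5 \frac{2 k}{k + \sqrt{2 k}} = 5 \frac{2 k}{k + \sqrt{2} \sqrt{k}} = \frac{10 k}{k + \sqrt{2} \sqrt{k}}$)
$I{\left(D \right)} = -1144 + 8 D$ ($I{\left(D \right)} = 8 \left(D - 143\right) = 8 \left(-143 + D\right) = -1144 + 8 D$)
$\frac{417287}{A{\left(-620 \right)}} - \frac{428556}{I{\left(149 \right)}} = \frac{417287}{10 \left(-620\right) \frac{1}{-620 + \sqrt{2} \sqrt{-620}}} - \frac{428556}{-1144 + 8 \cdot 149} = \frac{417287}{10 \left(-620\right) \frac{1}{-620 + \sqrt{2} \cdot 2 i \sqrt{155}}} - \frac{428556}{-1144 + 1192} = \frac{417287}{10 \left(-620\right) \frac{1}{-620 + 2 i \sqrt{310}}} - \frac{428556}{48} = \frac{417287}{\left(-6200\right) \frac{1}{-620 + 2 i \sqrt{310}}} - \frac{35713}{4} = 417287 \left(\frac{1}{10} - \frac{i \sqrt{310}}{3100}\right) - \frac{35713}{4} = \left(\frac{417287}{10} - \frac{417287 i \sqrt{310}}{3100}\right) - \frac{35713}{4} = \frac{656009}{20} - \frac{417287 i \sqrt{310}}{3100}$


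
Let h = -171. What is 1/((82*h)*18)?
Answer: -1/252396 ≈ -3.9620e-6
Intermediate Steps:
1/((82*h)*18) = 1/((82*(-171))*18) = 1/(-14022*18) = 1/(-252396) = -1/252396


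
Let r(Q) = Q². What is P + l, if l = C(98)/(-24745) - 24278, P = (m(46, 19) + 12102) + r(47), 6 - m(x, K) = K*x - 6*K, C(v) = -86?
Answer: -265291059/24745 ≈ -10721.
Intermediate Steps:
m(x, K) = 6 + 6*K - K*x (m(x, K) = 6 - (K*x - 6*K) = 6 - (-6*K + K*x) = 6 + (6*K - K*x) = 6 + 6*K - K*x)
P = 13557 (P = ((6 + 6*19 - 1*19*46) + 12102) + 47² = ((6 + 114 - 874) + 12102) + 2209 = (-754 + 12102) + 2209 = 11348 + 2209 = 13557)
l = -600759024/24745 (l = -86/(-24745) - 24278 = -86*(-1/24745) - 24278 = 86/24745 - 24278 = -600759024/24745 ≈ -24278.)
P + l = 13557 - 600759024/24745 = -265291059/24745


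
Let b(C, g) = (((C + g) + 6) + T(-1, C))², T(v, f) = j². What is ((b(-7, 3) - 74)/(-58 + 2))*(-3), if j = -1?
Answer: -195/56 ≈ -3.4821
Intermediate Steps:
T(v, f) = 1 (T(v, f) = (-1)² = 1)
b(C, g) = (7 + C + g)² (b(C, g) = (((C + g) + 6) + 1)² = ((6 + C + g) + 1)² = (7 + C + g)²)
((b(-7, 3) - 74)/(-58 + 2))*(-3) = (((7 - 7 + 3)² - 74)/(-58 + 2))*(-3) = ((3² - 74)/(-56))*(-3) = ((9 - 74)*(-1/56))*(-3) = -65*(-1/56)*(-3) = (65/56)*(-3) = -195/56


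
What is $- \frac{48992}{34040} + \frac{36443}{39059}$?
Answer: $- \frac{84132351}{166196045} \approx -0.50622$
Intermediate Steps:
$- \frac{48992}{34040} + \frac{36443}{39059} = \left(-48992\right) \frac{1}{34040} + 36443 \cdot \frac{1}{39059} = - \frac{6124}{4255} + \frac{36443}{39059} = - \frac{84132351}{166196045}$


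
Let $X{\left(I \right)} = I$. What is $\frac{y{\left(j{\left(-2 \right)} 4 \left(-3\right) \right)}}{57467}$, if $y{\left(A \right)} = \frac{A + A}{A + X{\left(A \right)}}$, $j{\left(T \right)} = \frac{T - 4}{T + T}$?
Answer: $\frac{1}{57467} \approx 1.7401 \cdot 10^{-5}$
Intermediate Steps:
$j{\left(T \right)} = \frac{-4 + T}{2 T}$
$y{\left(A \right)} = 1$ ($y{\left(A \right)} = \frac{A + A}{A + A} = \frac{2 A}{2 A} = 2 A \frac{1}{2 A} = 1$)
$\frac{y{\left(j{\left(-2 \right)} 4 \left(-3\right) \right)}}{57467} = 1 \cdot \frac{1}{57467} = \frac{1}{57467}$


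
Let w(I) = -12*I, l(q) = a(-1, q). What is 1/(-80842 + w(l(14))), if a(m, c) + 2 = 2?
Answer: -1/80842 ≈ -1.2370e-5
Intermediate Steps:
a(m, c) = 0 (a(m, c) = -2 + 2 = 0)
l(q) = 0
1/(-80842 + w(l(14))) = 1/(-80842 - 12*0) = 1/(-80842 + 0) = 1/(-80842) = -1/80842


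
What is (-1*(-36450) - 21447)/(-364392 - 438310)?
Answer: -15003/802702 ≈ -0.018691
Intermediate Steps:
(-1*(-36450) - 21447)/(-364392 - 438310) = (36450 - 21447)/(-802702) = 15003*(-1/802702) = -15003/802702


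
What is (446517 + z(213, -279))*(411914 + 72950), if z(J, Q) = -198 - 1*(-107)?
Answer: 216455896064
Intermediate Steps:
z(J, Q) = -91 (z(J, Q) = -198 + 107 = -91)
(446517 + z(213, -279))*(411914 + 72950) = (446517 - 91)*(411914 + 72950) = 446426*484864 = 216455896064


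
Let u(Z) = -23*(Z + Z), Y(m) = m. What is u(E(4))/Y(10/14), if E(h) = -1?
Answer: 322/5 ≈ 64.400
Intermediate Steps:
u(Z) = -46*Z
u(E(4))/Y(10/14) = (-46*(-1))/((10/14)) = 46/((10*(1/14))) = 46/(5/7) = 46*(7/5) = 322/5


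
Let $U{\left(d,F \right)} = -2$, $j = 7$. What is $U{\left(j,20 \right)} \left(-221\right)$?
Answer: $442$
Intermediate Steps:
$U{\left(j,20 \right)} \left(-221\right) = \left(-2\right) \left(-221\right) = 442$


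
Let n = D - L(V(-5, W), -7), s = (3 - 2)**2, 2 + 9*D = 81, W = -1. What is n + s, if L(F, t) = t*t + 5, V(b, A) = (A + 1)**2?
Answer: -398/9 ≈ -44.222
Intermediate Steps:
V(b, A) = (1 + A)**2
D = 79/9 (D = -2/9 + (1/9)*81 = -2/9 + 9 = 79/9 ≈ 8.7778)
s = 1 (s = 1**2 = 1)
L(F, t) = 5 + t**2 (L(F, t) = t**2 + 5 = 5 + t**2)
n = -407/9 (n = 79/9 - (5 + (-7)**2) = 79/9 - (5 + 49) = 79/9 - 1*54 = 79/9 - 54 = -407/9 ≈ -45.222)
n + s = -407/9 + 1 = -398/9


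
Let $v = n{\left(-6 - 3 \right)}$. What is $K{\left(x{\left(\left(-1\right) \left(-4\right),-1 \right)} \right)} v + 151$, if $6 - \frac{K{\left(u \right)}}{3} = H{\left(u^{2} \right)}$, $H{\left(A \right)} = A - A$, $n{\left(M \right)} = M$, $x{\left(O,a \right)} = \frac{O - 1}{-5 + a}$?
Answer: $-11$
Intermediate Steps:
$x{\left(O,a \right)} = \frac{-1 + O}{-5 + a}$
$v = -9$ ($v = -6 - 3 = -9$)
$H{\left(A \right)} = 0$
$K{\left(u \right)} = 18$ ($K{\left(u \right)} = 18 - 0 = 18 + 0 = 18$)
$K{\left(x{\left(\left(-1\right) \left(-4\right),-1 \right)} \right)} v + 151 = 18 \left(-9\right) + 151 = -162 + 151 = -11$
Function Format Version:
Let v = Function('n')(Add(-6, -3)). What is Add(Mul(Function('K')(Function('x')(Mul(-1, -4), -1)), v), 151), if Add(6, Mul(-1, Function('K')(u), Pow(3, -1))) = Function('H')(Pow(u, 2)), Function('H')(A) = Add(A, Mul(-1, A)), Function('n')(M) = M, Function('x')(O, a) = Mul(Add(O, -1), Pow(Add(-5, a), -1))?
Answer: -11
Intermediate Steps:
Function('x')(O, a) = Mul(Pow(Add(-5, a), -1), Add(-1, O)) (Function('x')(O, a) = Mul(Add(-1, O), Pow(Add(-5, a), -1)) = Mul(Pow(Add(-5, a), -1), Add(-1, O)))
v = -9 (v = Add(-6, -3) = -9)
Function('H')(A) = 0
Function('K')(u) = 18 (Function('K')(u) = Add(18, Mul(-3, 0)) = Add(18, 0) = 18)
Add(Mul(Function('K')(Function('x')(Mul(-1, -4), -1)), v), 151) = Add(Mul(18, -9), 151) = Add(-162, 151) = -11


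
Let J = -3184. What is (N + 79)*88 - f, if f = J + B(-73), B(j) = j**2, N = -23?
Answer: 2783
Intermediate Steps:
f = 2145 (f = -3184 + (-73)**2 = -3184 + 5329 = 2145)
(N + 79)*88 - f = (-23 + 79)*88 - 1*2145 = 56*88 - 2145 = 4928 - 2145 = 2783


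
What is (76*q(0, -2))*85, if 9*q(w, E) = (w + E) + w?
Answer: -12920/9 ≈ -1435.6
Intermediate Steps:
q(w, E) = E/9 + 2*w/9 (q(w, E) = ((w + E) + w)/9 = ((E + w) + w)/9 = (E + 2*w)/9 = E/9 + 2*w/9)
(76*q(0, -2))*85 = (76*((⅑)*(-2) + (2/9)*0))*85 = (76*(-2/9 + 0))*85 = (76*(-2/9))*85 = -152/9*85 = -12920/9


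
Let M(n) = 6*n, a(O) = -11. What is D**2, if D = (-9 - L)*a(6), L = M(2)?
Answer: 53361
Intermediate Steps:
L = 12 (L = 6*2 = 12)
D = 231 (D = (-9 - 1*12)*(-11) = (-9 - 12)*(-11) = -21*(-11) = 231)
D**2 = 231**2 = 53361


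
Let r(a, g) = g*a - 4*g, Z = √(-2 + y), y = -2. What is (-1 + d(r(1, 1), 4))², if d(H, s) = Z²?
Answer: 25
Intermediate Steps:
Z = 2*I (Z = √(-2 - 2) = √(-4) = 2*I ≈ 2.0*I)
r(a, g) = -4*g + a*g (r(a, g) = a*g - 4*g = -4*g + a*g)
d(H, s) = -4 (d(H, s) = (2*I)² = -4)
(-1 + d(r(1, 1), 4))² = (-1 - 4)² = (-5)² = 25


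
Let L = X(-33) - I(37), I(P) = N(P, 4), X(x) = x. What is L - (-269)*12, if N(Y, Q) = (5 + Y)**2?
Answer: 1431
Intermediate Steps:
I(P) = (5 + P)**2
L = -1797 (L = -33 - (5 + 37)**2 = -33 - 1*42**2 = -33 - 1*1764 = -33 - 1764 = -1797)
L - (-269)*12 = -1797 - (-269)*12 = -1797 - 1*(-3228) = -1797 + 3228 = 1431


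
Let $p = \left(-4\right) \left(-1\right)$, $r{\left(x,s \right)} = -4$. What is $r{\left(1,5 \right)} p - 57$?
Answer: $-73$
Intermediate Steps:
$p = 4$
$r{\left(1,5 \right)} p - 57 = \left(-4\right) 4 - 57 = -16 - 57 = -73$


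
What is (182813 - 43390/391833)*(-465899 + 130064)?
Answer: -157232509631605/2561 ≈ -6.1395e+10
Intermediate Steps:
(182813 - 43390/391833)*(-465899 + 130064) = (182813 - 43390*1/391833)*(-335835) = (182813 - 43390/391833)*(-335835) = (71632122839/391833)*(-335835) = -157232509631605/2561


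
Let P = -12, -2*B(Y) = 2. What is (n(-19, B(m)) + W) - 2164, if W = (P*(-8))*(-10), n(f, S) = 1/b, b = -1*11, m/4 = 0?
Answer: -34365/11 ≈ -3124.1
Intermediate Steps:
m = 0 (m = 4*0 = 0)
B(Y) = -1 (B(Y) = -1/2*2 = -1)
b = -11
n(f, S) = -1/11 (n(f, S) = 1/(-11) = -1/11)
W = -960 (W = -12*(-8)*(-10) = 96*(-10) = -960)
(n(-19, B(m)) + W) - 2164 = (-1/11 - 960) - 2164 = -10561/11 - 2164 = -34365/11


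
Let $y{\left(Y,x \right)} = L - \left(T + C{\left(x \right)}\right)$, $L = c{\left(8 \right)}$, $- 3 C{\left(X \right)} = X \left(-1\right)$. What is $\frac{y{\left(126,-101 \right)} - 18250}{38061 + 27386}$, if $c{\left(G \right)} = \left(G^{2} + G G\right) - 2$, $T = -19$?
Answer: $- \frac{54214}{196341} \approx -0.27612$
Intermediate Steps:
$C{\left(X \right)} = \frac{X}{3}$ ($C{\left(X \right)} = - \frac{X \left(-1\right)}{3} = - \frac{\left(-1\right) X}{3} = \frac{X}{3}$)
$c{\left(G \right)} = -2 + 2 G^{2}$ ($c{\left(G \right)} = \left(G^{2} + G^{2}\right) - 2 = 2 G^{2} - 2 = -2 + 2 G^{2}$)
$L = 126$ ($L = -2 + 2 \cdot 8^{2} = -2 + 2 \cdot 64 = -2 + 128 = 126$)
$y{\left(Y,x \right)} = 145 - \frac{x}{3}$ ($y{\left(Y,x \right)} = 126 - \left(-19 + \frac{x}{3}\right) = 145 - \frac{x}{3}$)
$\frac{y{\left(126,-101 \right)} - 18250}{38061 + 27386} = \frac{\left(145 - - \frac{101}{3}\right) - 18250}{38061 + 27386} = \frac{\left(145 + \frac{101}{3}\right) - 18250}{65447} = \left(\frac{536}{3} - 18250\right) \frac{1}{65447} = \left(- \frac{54214}{3}\right) \frac{1}{65447} = - \frac{54214}{196341}$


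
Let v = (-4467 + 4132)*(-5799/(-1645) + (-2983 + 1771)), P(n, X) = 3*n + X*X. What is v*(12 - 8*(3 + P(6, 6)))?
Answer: -59137268868/329 ≈ -1.7975e+8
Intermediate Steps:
P(n, X) = X² + 3*n (P(n, X) = 3*n + X² = X² + 3*n)
v = 133192047/329 (v = -335*(-5799*(-1/1645) - 1212) = -335*(5799/1645 - 1212) = -335*(-1987941/1645) = 133192047/329 ≈ 4.0484e+5)
v*(12 - 8*(3 + P(6, 6))) = 133192047*(12 - 8*(3 + (6² + 3*6)))/329 = 133192047*(12 - 8*(3 + (36 + 18)))/329 = 133192047*(12 - 8*(3 + 54))/329 = 133192047*(12 - 8*57)/329 = 133192047*(12 - 1*456)/329 = 133192047*(12 - 456)/329 = (133192047/329)*(-444) = -59137268868/329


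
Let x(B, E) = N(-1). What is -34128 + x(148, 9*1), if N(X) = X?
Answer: -34129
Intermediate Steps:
x(B, E) = -1
-34128 + x(148, 9*1) = -34128 - 1 = -34129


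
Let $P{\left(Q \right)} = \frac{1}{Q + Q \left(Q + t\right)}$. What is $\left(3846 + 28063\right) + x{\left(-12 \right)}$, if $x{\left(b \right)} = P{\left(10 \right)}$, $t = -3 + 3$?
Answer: $\frac{3509991}{110} \approx 31909.0$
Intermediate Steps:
$t = 0$
$P{\left(Q \right)} = \frac{1}{Q + Q^{2}}$ ($P{\left(Q \right)} = \frac{1}{Q + Q \left(Q + 0\right)} = \frac{1}{Q + Q Q} = \frac{1}{Q + Q^{2}}$)
$x{\left(b \right)} = \frac{1}{110}$ ($x{\left(b \right)} = \frac{1}{10 \left(1 + 10\right)} = \frac{1}{10 \cdot 11} = \frac{1}{10} \cdot \frac{1}{11} = \frac{1}{110}$)
$\left(3846 + 28063\right) + x{\left(-12 \right)} = \left(3846 + 28063\right) + \frac{1}{110} = 31909 + \frac{1}{110} = \frac{3509991}{110}$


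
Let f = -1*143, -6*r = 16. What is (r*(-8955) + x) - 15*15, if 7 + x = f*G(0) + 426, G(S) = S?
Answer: 24074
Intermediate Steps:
r = -8/3 (r = -1/6*16 = -8/3 ≈ -2.6667)
f = -143
x = 419 (x = -7 + (-143*0 + 426) = -7 + (0 + 426) = -7 + 426 = 419)
(r*(-8955) + x) - 15*15 = (-8/3*(-8955) + 419) - 15*15 = (23880 + 419) - 225 = 24299 - 225 = 24074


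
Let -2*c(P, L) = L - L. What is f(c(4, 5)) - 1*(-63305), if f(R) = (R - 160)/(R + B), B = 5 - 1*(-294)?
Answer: 18928035/299 ≈ 63304.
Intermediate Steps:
c(P, L) = 0 (c(P, L) = -(L - L)/2 = -1/2*0 = 0)
B = 299 (B = 5 + 294 = 299)
f(R) = (-160 + R)/(299 + R) (f(R) = (R - 160)/(R + 299) = (-160 + R)/(299 + R))
f(c(4, 5)) - 1*(-63305) = (-160 + 0)/(299 + 0) - 1*(-63305) = -160/299 + 63305 = 18928035/299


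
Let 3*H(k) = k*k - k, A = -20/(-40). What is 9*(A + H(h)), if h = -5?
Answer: 189/2 ≈ 94.500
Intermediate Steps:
A = 1/2 (A = -20*(-1/40) = 1/2 ≈ 0.50000)
H(k) = -k/3 + k**2/3 (H(k) = (k*k - k)/3 = (k**2 - k)/3 = -k/3 + k**2/3)
9*(A + H(h)) = 9*(1/2 + (1/3)*(-5)*(-1 - 5)) = 9*(1/2 + (1/3)*(-5)*(-6)) = 9*(1/2 + 10) = 9*(21/2) = 189/2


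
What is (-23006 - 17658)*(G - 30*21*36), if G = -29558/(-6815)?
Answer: 6283996682288/6815 ≈ 9.2208e+8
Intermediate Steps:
G = 29558/6815 (G = -29558*(-1/6815) = 29558/6815 ≈ 4.3372)
(-23006 - 17658)*(G - 30*21*36) = (-23006 - 17658)*(29558/6815 - 30*21*36) = -40664*(29558/6815 - 630*36) = -40664*(29558/6815 - 22680) = -40664*(-154534642/6815) = 6283996682288/6815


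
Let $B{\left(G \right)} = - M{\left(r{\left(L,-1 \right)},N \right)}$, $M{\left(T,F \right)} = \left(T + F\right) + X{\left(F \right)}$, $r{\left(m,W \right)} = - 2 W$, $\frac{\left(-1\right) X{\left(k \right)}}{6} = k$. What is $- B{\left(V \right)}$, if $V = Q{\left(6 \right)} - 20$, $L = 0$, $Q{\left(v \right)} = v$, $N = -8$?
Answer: $42$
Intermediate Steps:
$V = -14$ ($V = 6 - 20 = -14$)
$X{\left(k \right)} = - 6 k$
$M{\left(T,F \right)} = T - 5 F$ ($M{\left(T,F \right)} = \left(T + F\right) - 6 F = \left(F + T\right) - 6 F = T - 5 F$)
$B{\left(G \right)} = -42$ ($B{\left(G \right)} = - (\left(-2\right) \left(-1\right) - -40) = - (2 + 40) = \left(-1\right) 42 = -42$)
$- B{\left(V \right)} = \left(-1\right) \left(-42\right) = 42$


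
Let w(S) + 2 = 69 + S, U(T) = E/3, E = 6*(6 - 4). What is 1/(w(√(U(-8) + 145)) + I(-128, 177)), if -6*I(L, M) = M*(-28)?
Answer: 893/797300 - √149/797300 ≈ 0.0011047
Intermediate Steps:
E = 12 (E = 6*2 = 12)
I(L, M) = 14*M/3 (I(L, M) = -M*(-28)/6 = -(-14)*M/3 = 14*M/3)
U(T) = 4 (U(T) = 12/3 = 12*(⅓) = 4)
w(S) = 67 + S (w(S) = -2 + (69 + S) = 67 + S)
1/(w(√(U(-8) + 145)) + I(-128, 177)) = 1/((67 + √(4 + 145)) + (14/3)*177) = 1/((67 + √149) + 826) = 1/(893 + √149)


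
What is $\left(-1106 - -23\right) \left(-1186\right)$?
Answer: $1284438$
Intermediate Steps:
$\left(-1106 - -23\right) \left(-1186\right) = \left(-1106 + \left(-16 + 39\right)\right) \left(-1186\right) = \left(-1106 + 23\right) \left(-1186\right) = \left(-1083\right) \left(-1186\right) = 1284438$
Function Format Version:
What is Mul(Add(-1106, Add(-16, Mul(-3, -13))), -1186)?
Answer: 1284438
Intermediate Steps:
Mul(Add(-1106, Add(-16, Mul(-3, -13))), -1186) = Mul(Add(-1106, Add(-16, 39)), -1186) = Mul(Add(-1106, 23), -1186) = Mul(-1083, -1186) = 1284438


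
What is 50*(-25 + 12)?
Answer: -650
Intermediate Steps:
50*(-25 + 12) = 50*(-13) = -650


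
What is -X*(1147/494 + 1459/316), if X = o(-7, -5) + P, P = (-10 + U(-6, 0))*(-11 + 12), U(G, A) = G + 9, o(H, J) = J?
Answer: 1624797/19513 ≈ 83.267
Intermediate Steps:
U(G, A) = 9 + G
P = -7 (P = (-10 + (9 - 6))*(-11 + 12) = (-10 + 3)*1 = -7*1 = -7)
X = -12 (X = -5 - 7 = -12)
-X*(1147/494 + 1459/316) = -(-12)*(1147/494 + 1459/316) = -(-12)*541599/78052 = -1*(-1624797/19513) = 1624797/19513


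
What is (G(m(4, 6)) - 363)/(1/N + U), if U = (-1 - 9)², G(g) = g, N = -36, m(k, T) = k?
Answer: -12924/3599 ≈ -3.5910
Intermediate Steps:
U = 100 (U = (-10)² = 100)
(G(m(4, 6)) - 363)/(1/N + U) = (4 - 363)/(1/(-36) + 100) = -359/(-1/36 + 100) = -359/3599/36 = -359*36/3599 = -12924/3599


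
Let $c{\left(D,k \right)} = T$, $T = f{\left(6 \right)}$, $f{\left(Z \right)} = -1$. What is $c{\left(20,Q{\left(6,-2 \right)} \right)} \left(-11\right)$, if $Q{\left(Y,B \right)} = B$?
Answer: $11$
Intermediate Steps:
$T = -1$
$c{\left(D,k \right)} = -1$
$c{\left(20,Q{\left(6,-2 \right)} \right)} \left(-11\right) = \left(-1\right) \left(-11\right) = 11$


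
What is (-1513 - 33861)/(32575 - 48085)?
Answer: 17687/7755 ≈ 2.2807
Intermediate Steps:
(-1513 - 33861)/(32575 - 48085) = -35374/(-15510) = -35374*(-1/15510) = 17687/7755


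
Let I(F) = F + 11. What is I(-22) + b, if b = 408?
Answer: 397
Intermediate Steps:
I(F) = 11 + F
I(-22) + b = (11 - 22) + 408 = -11 + 408 = 397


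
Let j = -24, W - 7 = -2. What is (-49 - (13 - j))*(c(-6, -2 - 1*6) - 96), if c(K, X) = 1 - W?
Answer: 8600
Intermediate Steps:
W = 5 (W = 7 - 2 = 5)
c(K, X) = -4 (c(K, X) = 1 - 1*5 = 1 - 5 = -4)
(-49 - (13 - j))*(c(-6, -2 - 1*6) - 96) = (-49 - (13 - 1*(-24)))*(-4 - 96) = (-49 - (13 + 24))*(-100) = (-49 - 1*37)*(-100) = (-49 - 37)*(-100) = -86*(-100) = 8600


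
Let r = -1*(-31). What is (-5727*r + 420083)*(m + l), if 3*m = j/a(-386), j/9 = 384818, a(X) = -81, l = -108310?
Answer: -802630312648/27 ≈ -2.9727e+10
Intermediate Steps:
j = 3463362 (j = 9*384818 = 3463362)
r = 31
m = -384818/27 (m = (3463362/(-81))/3 = (3463362*(-1/81))/3 = (⅓)*(-384818/9) = -384818/27 ≈ -14253.)
(-5727*r + 420083)*(m + l) = (-5727*31 + 420083)*(-384818/27 - 108310) = (-177537 + 420083)*(-3309188/27) = 242546*(-3309188/27) = -802630312648/27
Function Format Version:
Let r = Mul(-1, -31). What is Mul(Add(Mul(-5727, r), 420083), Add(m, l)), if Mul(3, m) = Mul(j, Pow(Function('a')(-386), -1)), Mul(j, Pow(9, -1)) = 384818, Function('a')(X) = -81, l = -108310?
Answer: Rational(-802630312648, 27) ≈ -2.9727e+10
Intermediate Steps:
j = 3463362 (j = Mul(9, 384818) = 3463362)
r = 31
m = Rational(-384818, 27) (m = Mul(Rational(1, 3), Mul(3463362, Pow(-81, -1))) = Mul(Rational(1, 3), Mul(3463362, Rational(-1, 81))) = Mul(Rational(1, 3), Rational(-384818, 9)) = Rational(-384818, 27) ≈ -14253.)
Mul(Add(Mul(-5727, r), 420083), Add(m, l)) = Mul(Add(Mul(-5727, 31), 420083), Add(Rational(-384818, 27), -108310)) = Mul(Add(-177537, 420083), Rational(-3309188, 27)) = Mul(242546, Rational(-3309188, 27)) = Rational(-802630312648, 27)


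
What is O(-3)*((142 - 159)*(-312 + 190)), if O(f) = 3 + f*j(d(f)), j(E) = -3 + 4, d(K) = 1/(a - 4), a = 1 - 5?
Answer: 0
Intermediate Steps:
a = -4
d(K) = -1/8 (d(K) = 1/(-4 - 4) = 1/(-8) = -1/8)
j(E) = 1
O(f) = 3 + f (O(f) = 3 + f*1 = 3 + f)
O(-3)*((142 - 159)*(-312 + 190)) = (3 - 3)*((142 - 159)*(-312 + 190)) = 0*(-17*(-122)) = 0*2074 = 0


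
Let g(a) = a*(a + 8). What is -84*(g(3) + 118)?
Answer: -12684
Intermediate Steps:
g(a) = a*(8 + a)
-84*(g(3) + 118) = -84*(3*(8 + 3) + 118) = -84*(3*11 + 118) = -84*(33 + 118) = -84*151 = -12684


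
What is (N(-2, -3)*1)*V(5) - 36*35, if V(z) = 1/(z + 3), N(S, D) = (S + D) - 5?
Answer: -5045/4 ≈ -1261.3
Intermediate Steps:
N(S, D) = -5 + D + S (N(S, D) = (D + S) - 5 = -5 + D + S)
V(z) = 1/(3 + z)
(N(-2, -3)*1)*V(5) - 36*35 = ((-5 - 3 - 2)*1)/(3 + 5) - 36*35 = -10*1/8 - 1260 = -10*⅛ - 1260 = -5/4 - 1260 = -5045/4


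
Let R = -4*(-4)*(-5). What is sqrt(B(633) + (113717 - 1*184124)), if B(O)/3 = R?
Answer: I*sqrt(70647) ≈ 265.79*I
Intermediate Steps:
R = -80 (R = 16*(-5) = -80)
B(O) = -240 (B(O) = 3*(-80) = -240)
sqrt(B(633) + (113717 - 1*184124)) = sqrt(-240 + (113717 - 1*184124)) = sqrt(-240 + (113717 - 184124)) = sqrt(-240 - 70407) = sqrt(-70647) = I*sqrt(70647)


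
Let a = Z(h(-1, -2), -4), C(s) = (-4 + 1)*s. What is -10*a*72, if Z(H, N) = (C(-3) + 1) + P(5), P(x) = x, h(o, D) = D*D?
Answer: -10800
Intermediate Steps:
C(s) = -3*s
h(o, D) = D²
Z(H, N) = 15 (Z(H, N) = (-3*(-3) + 1) + 5 = (9 + 1) + 5 = 10 + 5 = 15)
a = 15
-10*a*72 = -10*15*72 = -150*72 = -10800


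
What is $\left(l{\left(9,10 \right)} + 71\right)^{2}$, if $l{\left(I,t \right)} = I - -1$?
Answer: $6561$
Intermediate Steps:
$l{\left(I,t \right)} = 1 + I$ ($l{\left(I,t \right)} = I + 1 = 1 + I$)
$\left(l{\left(9,10 \right)} + 71\right)^{2} = \left(\left(1 + 9\right) + 71\right)^{2} = \left(10 + 71\right)^{2} = 81^{2} = 6561$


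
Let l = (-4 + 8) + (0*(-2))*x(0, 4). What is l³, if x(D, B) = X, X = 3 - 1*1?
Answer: 64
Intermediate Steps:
X = 2 (X = 3 - 1 = 2)
x(D, B) = 2
l = 4 (l = (-4 + 8) + (0*(-2))*2 = 4 + 0*2 = 4 + 0 = 4)
l³ = 4³ = 64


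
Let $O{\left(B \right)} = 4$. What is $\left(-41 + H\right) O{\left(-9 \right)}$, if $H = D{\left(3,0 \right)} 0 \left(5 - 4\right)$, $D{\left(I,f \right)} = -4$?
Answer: $-164$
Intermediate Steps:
$H = 0$ ($H = \left(-4\right) 0 \left(5 - 4\right) = 0 \cdot 1 = 0$)
$\left(-41 + H\right) O{\left(-9 \right)} = \left(-41 + 0\right) 4 = \left(-41\right) 4 = -164$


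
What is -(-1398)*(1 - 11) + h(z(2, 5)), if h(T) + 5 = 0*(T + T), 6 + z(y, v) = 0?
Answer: -13985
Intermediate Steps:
z(y, v) = -6 (z(y, v) = -6 + 0 = -6)
h(T) = -5 (h(T) = -5 + 0*(T + T) = -5 + 0*(2*T) = -5 + 0 = -5)
-(-1398)*(1 - 11) + h(z(2, 5)) = -(-1398)*(1 - 11) - 5 = -(-1398)*(-10) - 5 = -233*60 - 5 = -13980 - 5 = -13985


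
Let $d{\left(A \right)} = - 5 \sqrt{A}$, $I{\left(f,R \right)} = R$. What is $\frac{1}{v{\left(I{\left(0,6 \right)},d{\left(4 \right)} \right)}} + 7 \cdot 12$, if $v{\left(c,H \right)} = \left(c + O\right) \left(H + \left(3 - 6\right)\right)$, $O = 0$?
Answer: $\frac{6551}{78} \approx 83.987$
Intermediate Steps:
$v{\left(c,H \right)} = c \left(-3 + H\right)$ ($v{\left(c,H \right)} = \left(c + 0\right) \left(H + \left(3 - 6\right)\right) = c \left(H + \left(3 - 6\right)\right) = c \left(H - 3\right) = c \left(-3 + H\right)$)
$\frac{1}{v{\left(I{\left(0,6 \right)},d{\left(4 \right)} \right)}} + 7 \cdot 12 = \frac{1}{6 \left(-3 - 5 \sqrt{4}\right)} + 7 \cdot 12 = \frac{1}{6 \left(-3 - 10\right)} + 84 = \frac{1}{6 \left(-13\right)} + 84 = \frac{1}{-78} + 84 = - \frac{1}{78} + 84 = \frac{6551}{78}$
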